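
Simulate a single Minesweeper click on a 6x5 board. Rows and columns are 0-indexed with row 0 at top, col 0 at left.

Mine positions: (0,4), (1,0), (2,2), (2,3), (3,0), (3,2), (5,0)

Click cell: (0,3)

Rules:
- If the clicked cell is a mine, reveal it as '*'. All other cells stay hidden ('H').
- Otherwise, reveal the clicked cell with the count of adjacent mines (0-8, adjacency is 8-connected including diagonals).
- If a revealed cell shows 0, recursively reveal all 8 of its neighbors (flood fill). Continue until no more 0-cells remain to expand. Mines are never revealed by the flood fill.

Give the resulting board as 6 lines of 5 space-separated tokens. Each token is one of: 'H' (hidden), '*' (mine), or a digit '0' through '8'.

H H H 1 H
H H H H H
H H H H H
H H H H H
H H H H H
H H H H H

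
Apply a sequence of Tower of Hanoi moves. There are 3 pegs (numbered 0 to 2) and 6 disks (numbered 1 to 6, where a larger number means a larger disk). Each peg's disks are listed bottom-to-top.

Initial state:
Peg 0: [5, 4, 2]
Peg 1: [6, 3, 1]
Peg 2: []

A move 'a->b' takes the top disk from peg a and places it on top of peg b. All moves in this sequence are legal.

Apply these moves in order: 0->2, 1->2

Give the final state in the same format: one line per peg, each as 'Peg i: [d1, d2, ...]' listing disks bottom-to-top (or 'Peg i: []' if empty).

After move 1 (0->2):
Peg 0: [5, 4]
Peg 1: [6, 3, 1]
Peg 2: [2]

After move 2 (1->2):
Peg 0: [5, 4]
Peg 1: [6, 3]
Peg 2: [2, 1]

Answer: Peg 0: [5, 4]
Peg 1: [6, 3]
Peg 2: [2, 1]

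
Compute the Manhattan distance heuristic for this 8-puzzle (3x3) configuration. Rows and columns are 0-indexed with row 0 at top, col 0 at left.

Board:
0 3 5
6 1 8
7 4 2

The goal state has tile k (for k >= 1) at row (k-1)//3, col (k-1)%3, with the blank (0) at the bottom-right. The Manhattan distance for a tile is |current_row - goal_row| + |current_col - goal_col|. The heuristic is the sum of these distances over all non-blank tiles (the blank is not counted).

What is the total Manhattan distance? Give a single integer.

Answer: 14

Derivation:
Tile 3: at (0,1), goal (0,2), distance |0-0|+|1-2| = 1
Tile 5: at (0,2), goal (1,1), distance |0-1|+|2-1| = 2
Tile 6: at (1,0), goal (1,2), distance |1-1|+|0-2| = 2
Tile 1: at (1,1), goal (0,0), distance |1-0|+|1-0| = 2
Tile 8: at (1,2), goal (2,1), distance |1-2|+|2-1| = 2
Tile 7: at (2,0), goal (2,0), distance |2-2|+|0-0| = 0
Tile 4: at (2,1), goal (1,0), distance |2-1|+|1-0| = 2
Tile 2: at (2,2), goal (0,1), distance |2-0|+|2-1| = 3
Sum: 1 + 2 + 2 + 2 + 2 + 0 + 2 + 3 = 14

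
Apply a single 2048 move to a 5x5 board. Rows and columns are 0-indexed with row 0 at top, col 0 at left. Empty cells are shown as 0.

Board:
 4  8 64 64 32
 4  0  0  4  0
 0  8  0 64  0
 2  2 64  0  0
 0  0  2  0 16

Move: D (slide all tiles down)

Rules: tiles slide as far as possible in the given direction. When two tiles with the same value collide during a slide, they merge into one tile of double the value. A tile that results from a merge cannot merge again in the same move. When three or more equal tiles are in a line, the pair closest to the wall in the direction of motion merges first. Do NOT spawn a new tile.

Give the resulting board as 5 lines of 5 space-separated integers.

Slide down:
col 0: [4, 4, 0, 2, 0] -> [0, 0, 0, 8, 2]
col 1: [8, 0, 8, 2, 0] -> [0, 0, 0, 16, 2]
col 2: [64, 0, 0, 64, 2] -> [0, 0, 0, 128, 2]
col 3: [64, 4, 64, 0, 0] -> [0, 0, 64, 4, 64]
col 4: [32, 0, 0, 0, 16] -> [0, 0, 0, 32, 16]

Answer:   0   0   0   0   0
  0   0   0   0   0
  0   0   0  64   0
  8  16 128   4  32
  2   2   2  64  16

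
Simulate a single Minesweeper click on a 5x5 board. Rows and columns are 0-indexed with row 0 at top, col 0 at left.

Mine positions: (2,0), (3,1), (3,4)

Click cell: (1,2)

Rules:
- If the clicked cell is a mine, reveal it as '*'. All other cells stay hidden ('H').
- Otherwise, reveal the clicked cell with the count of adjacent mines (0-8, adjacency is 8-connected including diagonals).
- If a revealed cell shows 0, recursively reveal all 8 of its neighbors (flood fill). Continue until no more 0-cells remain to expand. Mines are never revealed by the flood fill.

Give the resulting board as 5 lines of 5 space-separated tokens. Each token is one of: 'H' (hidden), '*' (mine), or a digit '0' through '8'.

0 0 0 0 0
1 1 0 0 0
H 2 1 1 1
H H H H H
H H H H H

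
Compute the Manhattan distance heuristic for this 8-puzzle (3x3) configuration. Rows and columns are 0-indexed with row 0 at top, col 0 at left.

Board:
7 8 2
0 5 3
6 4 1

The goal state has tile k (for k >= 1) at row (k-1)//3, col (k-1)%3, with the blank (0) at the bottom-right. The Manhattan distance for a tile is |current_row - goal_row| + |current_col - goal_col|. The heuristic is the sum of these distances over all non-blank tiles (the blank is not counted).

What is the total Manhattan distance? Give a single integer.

Answer: 15

Derivation:
Tile 7: (0,0)->(2,0) = 2
Tile 8: (0,1)->(2,1) = 2
Tile 2: (0,2)->(0,1) = 1
Tile 5: (1,1)->(1,1) = 0
Tile 3: (1,2)->(0,2) = 1
Tile 6: (2,0)->(1,2) = 3
Tile 4: (2,1)->(1,0) = 2
Tile 1: (2,2)->(0,0) = 4
Sum: 2 + 2 + 1 + 0 + 1 + 3 + 2 + 4 = 15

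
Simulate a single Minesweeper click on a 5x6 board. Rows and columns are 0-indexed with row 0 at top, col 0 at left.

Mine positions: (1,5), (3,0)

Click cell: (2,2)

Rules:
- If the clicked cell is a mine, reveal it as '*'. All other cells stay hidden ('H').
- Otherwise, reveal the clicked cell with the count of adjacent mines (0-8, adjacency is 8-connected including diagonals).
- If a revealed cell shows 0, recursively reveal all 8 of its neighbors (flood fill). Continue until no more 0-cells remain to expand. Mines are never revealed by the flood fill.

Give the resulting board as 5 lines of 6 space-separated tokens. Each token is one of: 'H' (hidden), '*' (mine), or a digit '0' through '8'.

0 0 0 0 1 H
0 0 0 0 1 H
1 1 0 0 1 1
H 1 0 0 0 0
H 1 0 0 0 0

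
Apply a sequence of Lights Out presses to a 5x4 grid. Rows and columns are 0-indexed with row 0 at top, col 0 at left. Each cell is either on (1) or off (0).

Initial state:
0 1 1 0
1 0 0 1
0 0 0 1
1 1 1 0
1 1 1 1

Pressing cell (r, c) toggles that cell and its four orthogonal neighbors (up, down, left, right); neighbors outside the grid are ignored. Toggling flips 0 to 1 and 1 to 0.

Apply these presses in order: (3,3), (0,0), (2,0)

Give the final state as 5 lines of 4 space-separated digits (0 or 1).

Answer: 1 0 1 0
1 0 0 1
1 1 0 0
0 1 0 1
1 1 1 0

Derivation:
After press 1 at (3,3):
0 1 1 0
1 0 0 1
0 0 0 0
1 1 0 1
1 1 1 0

After press 2 at (0,0):
1 0 1 0
0 0 0 1
0 0 0 0
1 1 0 1
1 1 1 0

After press 3 at (2,0):
1 0 1 0
1 0 0 1
1 1 0 0
0 1 0 1
1 1 1 0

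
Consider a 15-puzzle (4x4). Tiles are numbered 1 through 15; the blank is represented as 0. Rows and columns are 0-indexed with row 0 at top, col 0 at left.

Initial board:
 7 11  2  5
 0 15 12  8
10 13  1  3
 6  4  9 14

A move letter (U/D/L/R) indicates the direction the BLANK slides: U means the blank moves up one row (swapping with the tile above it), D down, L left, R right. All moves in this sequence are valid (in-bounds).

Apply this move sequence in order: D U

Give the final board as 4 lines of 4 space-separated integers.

After move 1 (D):
 7 11  2  5
10 15 12  8
 0 13  1  3
 6  4  9 14

After move 2 (U):
 7 11  2  5
 0 15 12  8
10 13  1  3
 6  4  9 14

Answer:  7 11  2  5
 0 15 12  8
10 13  1  3
 6  4  9 14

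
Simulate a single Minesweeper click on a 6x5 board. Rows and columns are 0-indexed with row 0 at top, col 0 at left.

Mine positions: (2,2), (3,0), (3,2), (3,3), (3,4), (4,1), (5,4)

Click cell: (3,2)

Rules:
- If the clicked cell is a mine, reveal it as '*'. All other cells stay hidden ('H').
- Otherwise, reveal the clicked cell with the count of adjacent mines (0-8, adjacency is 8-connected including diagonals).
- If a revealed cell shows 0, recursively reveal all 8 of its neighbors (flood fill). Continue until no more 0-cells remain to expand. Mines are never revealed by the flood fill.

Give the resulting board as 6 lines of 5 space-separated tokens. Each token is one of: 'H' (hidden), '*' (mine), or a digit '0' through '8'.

H H H H H
H H H H H
H H H H H
H H * H H
H H H H H
H H H H H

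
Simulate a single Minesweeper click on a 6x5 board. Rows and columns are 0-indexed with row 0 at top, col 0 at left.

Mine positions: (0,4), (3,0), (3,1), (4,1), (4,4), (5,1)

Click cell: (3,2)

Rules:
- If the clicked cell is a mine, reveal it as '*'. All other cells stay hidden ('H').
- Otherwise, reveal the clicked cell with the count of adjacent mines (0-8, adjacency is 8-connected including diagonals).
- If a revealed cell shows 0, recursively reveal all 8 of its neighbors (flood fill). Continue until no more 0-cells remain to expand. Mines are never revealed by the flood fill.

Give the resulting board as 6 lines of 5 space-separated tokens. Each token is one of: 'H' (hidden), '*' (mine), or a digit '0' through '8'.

H H H H H
H H H H H
H H H H H
H H 2 H H
H H H H H
H H H H H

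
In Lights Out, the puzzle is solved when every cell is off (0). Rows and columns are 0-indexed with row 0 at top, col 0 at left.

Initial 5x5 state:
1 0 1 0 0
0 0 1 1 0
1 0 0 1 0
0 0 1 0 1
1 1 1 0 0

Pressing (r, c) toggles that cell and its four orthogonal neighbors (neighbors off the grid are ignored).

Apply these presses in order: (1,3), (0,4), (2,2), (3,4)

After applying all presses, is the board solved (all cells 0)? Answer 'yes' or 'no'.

After press 1 at (1,3):
1 0 1 1 0
0 0 0 0 1
1 0 0 0 0
0 0 1 0 1
1 1 1 0 0

After press 2 at (0,4):
1 0 1 0 1
0 0 0 0 0
1 0 0 0 0
0 0 1 0 1
1 1 1 0 0

After press 3 at (2,2):
1 0 1 0 1
0 0 1 0 0
1 1 1 1 0
0 0 0 0 1
1 1 1 0 0

After press 4 at (3,4):
1 0 1 0 1
0 0 1 0 0
1 1 1 1 1
0 0 0 1 0
1 1 1 0 1

Lights still on: 14

Answer: no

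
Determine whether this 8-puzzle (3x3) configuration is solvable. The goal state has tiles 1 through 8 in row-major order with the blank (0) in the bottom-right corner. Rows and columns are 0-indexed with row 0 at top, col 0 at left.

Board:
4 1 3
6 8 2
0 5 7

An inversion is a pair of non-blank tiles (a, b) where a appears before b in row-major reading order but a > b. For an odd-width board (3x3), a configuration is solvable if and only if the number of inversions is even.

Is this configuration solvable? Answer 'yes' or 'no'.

Inversions (pairs i<j in row-major order where tile[i] > tile[j] > 0): 9
9 is odd, so the puzzle is not solvable.

Answer: no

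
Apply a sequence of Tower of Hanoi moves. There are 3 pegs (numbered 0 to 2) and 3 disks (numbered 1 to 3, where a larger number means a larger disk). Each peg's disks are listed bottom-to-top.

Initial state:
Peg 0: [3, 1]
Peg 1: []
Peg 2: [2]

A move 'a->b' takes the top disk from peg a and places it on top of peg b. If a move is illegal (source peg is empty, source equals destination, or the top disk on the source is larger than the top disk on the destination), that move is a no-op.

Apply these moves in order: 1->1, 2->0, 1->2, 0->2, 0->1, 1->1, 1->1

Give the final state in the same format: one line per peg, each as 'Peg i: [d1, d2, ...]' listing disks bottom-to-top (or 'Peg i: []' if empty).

Answer: Peg 0: []
Peg 1: [3]
Peg 2: [2, 1]

Derivation:
After move 1 (1->1):
Peg 0: [3, 1]
Peg 1: []
Peg 2: [2]

After move 2 (2->0):
Peg 0: [3, 1]
Peg 1: []
Peg 2: [2]

After move 3 (1->2):
Peg 0: [3, 1]
Peg 1: []
Peg 2: [2]

After move 4 (0->2):
Peg 0: [3]
Peg 1: []
Peg 2: [2, 1]

After move 5 (0->1):
Peg 0: []
Peg 1: [3]
Peg 2: [2, 1]

After move 6 (1->1):
Peg 0: []
Peg 1: [3]
Peg 2: [2, 1]

After move 7 (1->1):
Peg 0: []
Peg 1: [3]
Peg 2: [2, 1]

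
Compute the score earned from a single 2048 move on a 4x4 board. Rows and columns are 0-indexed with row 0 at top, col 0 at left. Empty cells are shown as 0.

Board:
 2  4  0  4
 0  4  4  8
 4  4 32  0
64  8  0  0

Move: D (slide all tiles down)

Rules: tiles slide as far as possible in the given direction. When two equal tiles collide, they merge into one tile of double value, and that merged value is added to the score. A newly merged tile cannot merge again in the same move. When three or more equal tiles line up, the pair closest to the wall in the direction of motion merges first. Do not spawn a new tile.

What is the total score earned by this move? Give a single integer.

Slide down:
col 0: [2, 0, 4, 64] -> [0, 2, 4, 64]  score +0 (running 0)
col 1: [4, 4, 4, 8] -> [0, 4, 8, 8]  score +8 (running 8)
col 2: [0, 4, 32, 0] -> [0, 0, 4, 32]  score +0 (running 8)
col 3: [4, 8, 0, 0] -> [0, 0, 4, 8]  score +0 (running 8)
Board after move:
 0  0  0  0
 2  4  0  0
 4  8  4  4
64  8 32  8

Answer: 8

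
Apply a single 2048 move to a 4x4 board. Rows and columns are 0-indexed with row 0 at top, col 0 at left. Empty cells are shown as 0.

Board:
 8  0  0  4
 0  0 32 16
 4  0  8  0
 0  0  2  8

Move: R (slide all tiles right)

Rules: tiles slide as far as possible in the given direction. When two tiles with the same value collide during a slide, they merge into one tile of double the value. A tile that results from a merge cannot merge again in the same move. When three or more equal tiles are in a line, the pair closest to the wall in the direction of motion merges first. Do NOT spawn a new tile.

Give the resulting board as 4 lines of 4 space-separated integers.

Answer:  0  0  8  4
 0  0 32 16
 0  0  4  8
 0  0  2  8

Derivation:
Slide right:
row 0: [8, 0, 0, 4] -> [0, 0, 8, 4]
row 1: [0, 0, 32, 16] -> [0, 0, 32, 16]
row 2: [4, 0, 8, 0] -> [0, 0, 4, 8]
row 3: [0, 0, 2, 8] -> [0, 0, 2, 8]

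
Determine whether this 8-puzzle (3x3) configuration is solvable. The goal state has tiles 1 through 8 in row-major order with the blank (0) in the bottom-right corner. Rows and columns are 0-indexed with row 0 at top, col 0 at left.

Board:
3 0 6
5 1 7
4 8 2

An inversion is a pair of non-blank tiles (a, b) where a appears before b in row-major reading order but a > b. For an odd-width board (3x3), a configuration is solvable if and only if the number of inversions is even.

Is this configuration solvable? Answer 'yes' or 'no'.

Answer: no

Derivation:
Inversions (pairs i<j in row-major order where tile[i] > tile[j] > 0): 13
13 is odd, so the puzzle is not solvable.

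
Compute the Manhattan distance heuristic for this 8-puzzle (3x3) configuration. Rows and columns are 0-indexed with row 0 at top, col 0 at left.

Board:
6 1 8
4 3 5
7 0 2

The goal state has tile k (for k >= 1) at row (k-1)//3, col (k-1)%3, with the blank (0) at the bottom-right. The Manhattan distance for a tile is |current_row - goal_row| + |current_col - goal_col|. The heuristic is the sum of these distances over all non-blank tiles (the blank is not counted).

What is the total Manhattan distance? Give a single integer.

Answer: 13

Derivation:
Tile 6: at (0,0), goal (1,2), distance |0-1|+|0-2| = 3
Tile 1: at (0,1), goal (0,0), distance |0-0|+|1-0| = 1
Tile 8: at (0,2), goal (2,1), distance |0-2|+|2-1| = 3
Tile 4: at (1,0), goal (1,0), distance |1-1|+|0-0| = 0
Tile 3: at (1,1), goal (0,2), distance |1-0|+|1-2| = 2
Tile 5: at (1,2), goal (1,1), distance |1-1|+|2-1| = 1
Tile 7: at (2,0), goal (2,0), distance |2-2|+|0-0| = 0
Tile 2: at (2,2), goal (0,1), distance |2-0|+|2-1| = 3
Sum: 3 + 1 + 3 + 0 + 2 + 1 + 0 + 3 = 13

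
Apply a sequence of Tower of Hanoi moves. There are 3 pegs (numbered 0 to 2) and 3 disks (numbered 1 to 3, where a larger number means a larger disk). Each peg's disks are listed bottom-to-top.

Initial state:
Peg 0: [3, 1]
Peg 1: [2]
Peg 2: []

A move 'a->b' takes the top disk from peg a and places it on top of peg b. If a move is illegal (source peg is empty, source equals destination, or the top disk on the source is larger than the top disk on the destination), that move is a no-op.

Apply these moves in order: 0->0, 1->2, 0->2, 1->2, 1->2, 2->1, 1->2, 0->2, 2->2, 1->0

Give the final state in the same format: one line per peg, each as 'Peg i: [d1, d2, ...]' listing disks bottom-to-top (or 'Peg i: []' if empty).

After move 1 (0->0):
Peg 0: [3, 1]
Peg 1: [2]
Peg 2: []

After move 2 (1->2):
Peg 0: [3, 1]
Peg 1: []
Peg 2: [2]

After move 3 (0->2):
Peg 0: [3]
Peg 1: []
Peg 2: [2, 1]

After move 4 (1->2):
Peg 0: [3]
Peg 1: []
Peg 2: [2, 1]

After move 5 (1->2):
Peg 0: [3]
Peg 1: []
Peg 2: [2, 1]

After move 6 (2->1):
Peg 0: [3]
Peg 1: [1]
Peg 2: [2]

After move 7 (1->2):
Peg 0: [3]
Peg 1: []
Peg 2: [2, 1]

After move 8 (0->2):
Peg 0: [3]
Peg 1: []
Peg 2: [2, 1]

After move 9 (2->2):
Peg 0: [3]
Peg 1: []
Peg 2: [2, 1]

After move 10 (1->0):
Peg 0: [3]
Peg 1: []
Peg 2: [2, 1]

Answer: Peg 0: [3]
Peg 1: []
Peg 2: [2, 1]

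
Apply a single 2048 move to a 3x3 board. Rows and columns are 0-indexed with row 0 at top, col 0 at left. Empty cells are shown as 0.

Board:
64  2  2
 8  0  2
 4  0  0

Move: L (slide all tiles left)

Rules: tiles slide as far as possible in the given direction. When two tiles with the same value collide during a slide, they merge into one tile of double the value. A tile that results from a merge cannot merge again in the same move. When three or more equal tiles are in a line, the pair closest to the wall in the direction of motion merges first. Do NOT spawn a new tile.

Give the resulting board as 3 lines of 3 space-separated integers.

Answer: 64  4  0
 8  2  0
 4  0  0

Derivation:
Slide left:
row 0: [64, 2, 2] -> [64, 4, 0]
row 1: [8, 0, 2] -> [8, 2, 0]
row 2: [4, 0, 0] -> [4, 0, 0]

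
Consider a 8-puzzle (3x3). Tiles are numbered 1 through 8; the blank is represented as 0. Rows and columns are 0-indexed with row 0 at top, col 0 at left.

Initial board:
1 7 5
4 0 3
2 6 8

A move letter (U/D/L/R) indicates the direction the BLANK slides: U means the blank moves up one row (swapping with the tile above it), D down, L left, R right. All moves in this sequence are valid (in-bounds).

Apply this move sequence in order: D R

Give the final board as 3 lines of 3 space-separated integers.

After move 1 (D):
1 7 5
4 6 3
2 0 8

After move 2 (R):
1 7 5
4 6 3
2 8 0

Answer: 1 7 5
4 6 3
2 8 0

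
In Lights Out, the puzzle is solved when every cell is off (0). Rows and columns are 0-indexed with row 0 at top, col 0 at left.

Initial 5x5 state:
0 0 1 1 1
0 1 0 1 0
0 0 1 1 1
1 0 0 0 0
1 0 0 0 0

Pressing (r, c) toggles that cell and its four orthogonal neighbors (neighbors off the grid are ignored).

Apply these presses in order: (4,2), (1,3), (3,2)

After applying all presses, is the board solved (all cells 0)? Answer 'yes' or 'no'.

Answer: no

Derivation:
After press 1 at (4,2):
0 0 1 1 1
0 1 0 1 0
0 0 1 1 1
1 0 1 0 0
1 1 1 1 0

After press 2 at (1,3):
0 0 1 0 1
0 1 1 0 1
0 0 1 0 1
1 0 1 0 0
1 1 1 1 0

After press 3 at (3,2):
0 0 1 0 1
0 1 1 0 1
0 0 0 0 1
1 1 0 1 0
1 1 0 1 0

Lights still on: 12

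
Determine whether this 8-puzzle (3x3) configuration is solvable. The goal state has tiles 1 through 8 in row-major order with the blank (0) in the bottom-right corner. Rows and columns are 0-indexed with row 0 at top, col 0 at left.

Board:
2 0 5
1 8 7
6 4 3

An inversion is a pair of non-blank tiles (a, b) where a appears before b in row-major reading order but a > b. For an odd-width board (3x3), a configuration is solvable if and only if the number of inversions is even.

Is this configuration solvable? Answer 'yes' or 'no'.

Answer: yes

Derivation:
Inversions (pairs i<j in row-major order where tile[i] > tile[j] > 0): 14
14 is even, so the puzzle is solvable.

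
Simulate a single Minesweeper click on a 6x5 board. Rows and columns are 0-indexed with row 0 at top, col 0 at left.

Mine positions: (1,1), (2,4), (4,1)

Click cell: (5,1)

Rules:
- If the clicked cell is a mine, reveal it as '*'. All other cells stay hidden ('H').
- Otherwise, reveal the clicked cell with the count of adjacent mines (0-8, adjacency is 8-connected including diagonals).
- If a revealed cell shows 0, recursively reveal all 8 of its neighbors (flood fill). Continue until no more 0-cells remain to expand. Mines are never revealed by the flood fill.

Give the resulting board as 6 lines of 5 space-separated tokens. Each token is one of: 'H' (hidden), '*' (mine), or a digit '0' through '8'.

H H H H H
H H H H H
H H H H H
H H H H H
H H H H H
H 1 H H H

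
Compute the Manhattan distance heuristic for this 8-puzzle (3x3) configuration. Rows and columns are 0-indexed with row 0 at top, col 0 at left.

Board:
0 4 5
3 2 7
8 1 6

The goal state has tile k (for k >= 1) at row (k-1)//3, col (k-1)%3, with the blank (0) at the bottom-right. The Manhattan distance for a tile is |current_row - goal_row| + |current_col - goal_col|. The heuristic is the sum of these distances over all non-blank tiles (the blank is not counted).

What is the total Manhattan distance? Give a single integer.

Answer: 16

Derivation:
Tile 4: (0,1)->(1,0) = 2
Tile 5: (0,2)->(1,1) = 2
Tile 3: (1,0)->(0,2) = 3
Tile 2: (1,1)->(0,1) = 1
Tile 7: (1,2)->(2,0) = 3
Tile 8: (2,0)->(2,1) = 1
Tile 1: (2,1)->(0,0) = 3
Tile 6: (2,2)->(1,2) = 1
Sum: 2 + 2 + 3 + 1 + 3 + 1 + 3 + 1 = 16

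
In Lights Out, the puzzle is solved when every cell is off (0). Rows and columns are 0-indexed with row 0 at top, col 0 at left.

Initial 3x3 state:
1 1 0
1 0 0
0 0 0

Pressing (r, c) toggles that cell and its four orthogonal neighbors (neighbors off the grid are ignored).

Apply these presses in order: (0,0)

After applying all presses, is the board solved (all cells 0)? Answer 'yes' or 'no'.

After press 1 at (0,0):
0 0 0
0 0 0
0 0 0

Lights still on: 0

Answer: yes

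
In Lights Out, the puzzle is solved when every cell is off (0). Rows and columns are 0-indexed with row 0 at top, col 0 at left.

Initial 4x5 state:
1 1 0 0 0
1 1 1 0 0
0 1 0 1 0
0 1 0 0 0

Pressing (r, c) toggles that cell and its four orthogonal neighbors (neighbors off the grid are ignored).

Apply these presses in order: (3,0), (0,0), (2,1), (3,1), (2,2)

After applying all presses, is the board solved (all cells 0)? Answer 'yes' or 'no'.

After press 1 at (3,0):
1 1 0 0 0
1 1 1 0 0
1 1 0 1 0
1 0 0 0 0

After press 2 at (0,0):
0 0 0 0 0
0 1 1 0 0
1 1 0 1 0
1 0 0 0 0

After press 3 at (2,1):
0 0 0 0 0
0 0 1 0 0
0 0 1 1 0
1 1 0 0 0

After press 4 at (3,1):
0 0 0 0 0
0 0 1 0 0
0 1 1 1 0
0 0 1 0 0

After press 5 at (2,2):
0 0 0 0 0
0 0 0 0 0
0 0 0 0 0
0 0 0 0 0

Lights still on: 0

Answer: yes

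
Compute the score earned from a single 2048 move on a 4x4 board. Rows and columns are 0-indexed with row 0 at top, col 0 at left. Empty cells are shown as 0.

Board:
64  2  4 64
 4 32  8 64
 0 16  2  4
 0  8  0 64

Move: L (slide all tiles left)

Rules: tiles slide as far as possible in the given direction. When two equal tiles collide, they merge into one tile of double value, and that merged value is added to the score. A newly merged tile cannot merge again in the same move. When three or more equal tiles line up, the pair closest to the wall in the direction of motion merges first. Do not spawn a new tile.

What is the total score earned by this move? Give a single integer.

Answer: 0

Derivation:
Slide left:
row 0: [64, 2, 4, 64] -> [64, 2, 4, 64]  score +0 (running 0)
row 1: [4, 32, 8, 64] -> [4, 32, 8, 64]  score +0 (running 0)
row 2: [0, 16, 2, 4] -> [16, 2, 4, 0]  score +0 (running 0)
row 3: [0, 8, 0, 64] -> [8, 64, 0, 0]  score +0 (running 0)
Board after move:
64  2  4 64
 4 32  8 64
16  2  4  0
 8 64  0  0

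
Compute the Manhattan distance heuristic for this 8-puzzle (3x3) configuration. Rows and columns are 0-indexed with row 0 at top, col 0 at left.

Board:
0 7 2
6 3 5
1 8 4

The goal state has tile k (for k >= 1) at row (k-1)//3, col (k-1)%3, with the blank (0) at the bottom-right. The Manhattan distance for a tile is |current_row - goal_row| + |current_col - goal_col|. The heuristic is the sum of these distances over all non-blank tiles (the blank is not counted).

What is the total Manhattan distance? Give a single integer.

Answer: 14

Derivation:
Tile 7: (0,1)->(2,0) = 3
Tile 2: (0,2)->(0,1) = 1
Tile 6: (1,0)->(1,2) = 2
Tile 3: (1,1)->(0,2) = 2
Tile 5: (1,2)->(1,1) = 1
Tile 1: (2,0)->(0,0) = 2
Tile 8: (2,1)->(2,1) = 0
Tile 4: (2,2)->(1,0) = 3
Sum: 3 + 1 + 2 + 2 + 1 + 2 + 0 + 3 = 14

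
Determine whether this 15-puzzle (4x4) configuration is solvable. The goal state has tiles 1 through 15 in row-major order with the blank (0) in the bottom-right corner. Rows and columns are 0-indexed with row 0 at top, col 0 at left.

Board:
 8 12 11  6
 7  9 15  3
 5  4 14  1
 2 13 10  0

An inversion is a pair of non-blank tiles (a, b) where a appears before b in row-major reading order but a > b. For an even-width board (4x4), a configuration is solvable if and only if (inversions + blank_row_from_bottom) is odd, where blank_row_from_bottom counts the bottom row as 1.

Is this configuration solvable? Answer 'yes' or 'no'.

Answer: no

Derivation:
Inversions: 61
Blank is in row 3 (0-indexed from top), which is row 1 counting from the bottom (bottom = 1).
61 + 1 = 62, which is even, so the puzzle is not solvable.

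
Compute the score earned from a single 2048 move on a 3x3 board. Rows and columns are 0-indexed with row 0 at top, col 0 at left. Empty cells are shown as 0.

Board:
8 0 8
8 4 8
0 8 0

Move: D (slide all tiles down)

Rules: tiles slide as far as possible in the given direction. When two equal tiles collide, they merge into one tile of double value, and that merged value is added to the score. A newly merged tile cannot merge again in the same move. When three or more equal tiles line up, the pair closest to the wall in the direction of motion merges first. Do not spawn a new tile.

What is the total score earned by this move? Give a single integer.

Answer: 32

Derivation:
Slide down:
col 0: [8, 8, 0] -> [0, 0, 16]  score +16 (running 16)
col 1: [0, 4, 8] -> [0, 4, 8]  score +0 (running 16)
col 2: [8, 8, 0] -> [0, 0, 16]  score +16 (running 32)
Board after move:
 0  0  0
 0  4  0
16  8 16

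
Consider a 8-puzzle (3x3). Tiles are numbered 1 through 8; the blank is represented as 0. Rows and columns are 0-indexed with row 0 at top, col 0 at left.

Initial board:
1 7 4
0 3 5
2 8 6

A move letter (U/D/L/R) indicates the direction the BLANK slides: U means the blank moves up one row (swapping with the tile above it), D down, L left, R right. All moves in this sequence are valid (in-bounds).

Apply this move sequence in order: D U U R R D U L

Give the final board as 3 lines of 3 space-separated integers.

After move 1 (D):
1 7 4
2 3 5
0 8 6

After move 2 (U):
1 7 4
0 3 5
2 8 6

After move 3 (U):
0 7 4
1 3 5
2 8 6

After move 4 (R):
7 0 4
1 3 5
2 8 6

After move 5 (R):
7 4 0
1 3 5
2 8 6

After move 6 (D):
7 4 5
1 3 0
2 8 6

After move 7 (U):
7 4 0
1 3 5
2 8 6

After move 8 (L):
7 0 4
1 3 5
2 8 6

Answer: 7 0 4
1 3 5
2 8 6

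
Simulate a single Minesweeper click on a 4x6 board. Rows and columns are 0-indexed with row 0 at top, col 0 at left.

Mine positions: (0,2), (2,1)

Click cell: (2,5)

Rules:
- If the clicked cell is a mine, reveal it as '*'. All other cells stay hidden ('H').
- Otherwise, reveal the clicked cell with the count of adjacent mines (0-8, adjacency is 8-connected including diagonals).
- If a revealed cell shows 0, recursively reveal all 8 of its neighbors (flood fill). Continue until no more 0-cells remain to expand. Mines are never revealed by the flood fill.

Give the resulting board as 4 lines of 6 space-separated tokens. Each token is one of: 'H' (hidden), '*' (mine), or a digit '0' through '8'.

H H H 1 0 0
H H 2 1 0 0
H H 1 0 0 0
H H 1 0 0 0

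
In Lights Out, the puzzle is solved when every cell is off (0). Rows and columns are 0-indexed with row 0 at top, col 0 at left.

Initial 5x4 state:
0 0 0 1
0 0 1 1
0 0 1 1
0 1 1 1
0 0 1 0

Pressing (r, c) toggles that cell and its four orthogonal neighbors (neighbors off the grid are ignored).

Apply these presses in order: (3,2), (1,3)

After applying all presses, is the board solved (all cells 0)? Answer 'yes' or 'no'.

Answer: yes

Derivation:
After press 1 at (3,2):
0 0 0 1
0 0 1 1
0 0 0 1
0 0 0 0
0 0 0 0

After press 2 at (1,3):
0 0 0 0
0 0 0 0
0 0 0 0
0 0 0 0
0 0 0 0

Lights still on: 0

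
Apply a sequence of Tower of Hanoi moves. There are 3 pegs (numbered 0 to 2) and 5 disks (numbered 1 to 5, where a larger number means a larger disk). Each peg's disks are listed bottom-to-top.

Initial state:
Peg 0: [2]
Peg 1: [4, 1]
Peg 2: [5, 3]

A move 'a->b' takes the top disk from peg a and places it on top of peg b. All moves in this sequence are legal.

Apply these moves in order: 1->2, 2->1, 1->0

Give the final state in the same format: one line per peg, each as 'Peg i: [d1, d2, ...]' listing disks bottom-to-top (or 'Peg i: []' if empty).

After move 1 (1->2):
Peg 0: [2]
Peg 1: [4]
Peg 2: [5, 3, 1]

After move 2 (2->1):
Peg 0: [2]
Peg 1: [4, 1]
Peg 2: [5, 3]

After move 3 (1->0):
Peg 0: [2, 1]
Peg 1: [4]
Peg 2: [5, 3]

Answer: Peg 0: [2, 1]
Peg 1: [4]
Peg 2: [5, 3]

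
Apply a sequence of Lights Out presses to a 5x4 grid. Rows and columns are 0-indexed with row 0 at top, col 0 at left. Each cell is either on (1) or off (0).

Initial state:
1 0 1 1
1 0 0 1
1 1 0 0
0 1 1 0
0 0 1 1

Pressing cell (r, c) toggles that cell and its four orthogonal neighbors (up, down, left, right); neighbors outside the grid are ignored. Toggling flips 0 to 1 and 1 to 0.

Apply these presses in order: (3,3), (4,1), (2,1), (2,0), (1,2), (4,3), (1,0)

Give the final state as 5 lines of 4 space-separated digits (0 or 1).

Answer: 0 0 0 1
1 1 1 0
0 1 0 1
1 1 0 0
1 1 1 1

Derivation:
After press 1 at (3,3):
1 0 1 1
1 0 0 1
1 1 0 1
0 1 0 1
0 0 1 0

After press 2 at (4,1):
1 0 1 1
1 0 0 1
1 1 0 1
0 0 0 1
1 1 0 0

After press 3 at (2,1):
1 0 1 1
1 1 0 1
0 0 1 1
0 1 0 1
1 1 0 0

After press 4 at (2,0):
1 0 1 1
0 1 0 1
1 1 1 1
1 1 0 1
1 1 0 0

After press 5 at (1,2):
1 0 0 1
0 0 1 0
1 1 0 1
1 1 0 1
1 1 0 0

After press 6 at (4,3):
1 0 0 1
0 0 1 0
1 1 0 1
1 1 0 0
1 1 1 1

After press 7 at (1,0):
0 0 0 1
1 1 1 0
0 1 0 1
1 1 0 0
1 1 1 1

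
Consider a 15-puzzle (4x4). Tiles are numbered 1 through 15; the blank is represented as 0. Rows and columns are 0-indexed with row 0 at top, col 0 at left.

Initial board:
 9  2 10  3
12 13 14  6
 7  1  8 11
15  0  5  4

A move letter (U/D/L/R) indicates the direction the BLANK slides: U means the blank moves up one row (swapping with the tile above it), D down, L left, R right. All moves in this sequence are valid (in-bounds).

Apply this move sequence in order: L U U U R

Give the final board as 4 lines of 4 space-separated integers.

After move 1 (L):
 9  2 10  3
12 13 14  6
 7  1  8 11
 0 15  5  4

After move 2 (U):
 9  2 10  3
12 13 14  6
 0  1  8 11
 7 15  5  4

After move 3 (U):
 9  2 10  3
 0 13 14  6
12  1  8 11
 7 15  5  4

After move 4 (U):
 0  2 10  3
 9 13 14  6
12  1  8 11
 7 15  5  4

After move 5 (R):
 2  0 10  3
 9 13 14  6
12  1  8 11
 7 15  5  4

Answer:  2  0 10  3
 9 13 14  6
12  1  8 11
 7 15  5  4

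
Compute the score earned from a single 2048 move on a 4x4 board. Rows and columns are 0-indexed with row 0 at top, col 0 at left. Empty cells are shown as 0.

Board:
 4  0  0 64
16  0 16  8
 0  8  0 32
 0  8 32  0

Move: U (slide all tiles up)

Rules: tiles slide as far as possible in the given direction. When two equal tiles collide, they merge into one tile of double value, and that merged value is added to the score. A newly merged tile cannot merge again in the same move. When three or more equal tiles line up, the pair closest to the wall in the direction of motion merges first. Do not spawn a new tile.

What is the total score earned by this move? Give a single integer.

Slide up:
col 0: [4, 16, 0, 0] -> [4, 16, 0, 0]  score +0 (running 0)
col 1: [0, 0, 8, 8] -> [16, 0, 0, 0]  score +16 (running 16)
col 2: [0, 16, 0, 32] -> [16, 32, 0, 0]  score +0 (running 16)
col 3: [64, 8, 32, 0] -> [64, 8, 32, 0]  score +0 (running 16)
Board after move:
 4 16 16 64
16  0 32  8
 0  0  0 32
 0  0  0  0

Answer: 16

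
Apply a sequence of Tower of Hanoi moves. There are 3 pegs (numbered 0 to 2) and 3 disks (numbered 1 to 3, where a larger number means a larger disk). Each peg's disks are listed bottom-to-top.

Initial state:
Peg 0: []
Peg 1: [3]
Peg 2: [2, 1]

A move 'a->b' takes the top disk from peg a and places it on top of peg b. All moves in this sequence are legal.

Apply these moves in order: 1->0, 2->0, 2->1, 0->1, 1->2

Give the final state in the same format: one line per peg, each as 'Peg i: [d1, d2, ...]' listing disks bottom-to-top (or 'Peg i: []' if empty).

After move 1 (1->0):
Peg 0: [3]
Peg 1: []
Peg 2: [2, 1]

After move 2 (2->0):
Peg 0: [3, 1]
Peg 1: []
Peg 2: [2]

After move 3 (2->1):
Peg 0: [3, 1]
Peg 1: [2]
Peg 2: []

After move 4 (0->1):
Peg 0: [3]
Peg 1: [2, 1]
Peg 2: []

After move 5 (1->2):
Peg 0: [3]
Peg 1: [2]
Peg 2: [1]

Answer: Peg 0: [3]
Peg 1: [2]
Peg 2: [1]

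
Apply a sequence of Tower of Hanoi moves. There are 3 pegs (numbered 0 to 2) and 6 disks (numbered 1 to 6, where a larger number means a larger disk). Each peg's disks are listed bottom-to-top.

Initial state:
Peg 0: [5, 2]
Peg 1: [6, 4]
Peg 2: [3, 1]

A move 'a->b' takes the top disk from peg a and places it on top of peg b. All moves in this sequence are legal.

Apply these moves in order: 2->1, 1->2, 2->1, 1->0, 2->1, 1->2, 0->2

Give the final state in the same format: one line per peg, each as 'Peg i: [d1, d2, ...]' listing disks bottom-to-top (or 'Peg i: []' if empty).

Answer: Peg 0: [5, 2]
Peg 1: [6, 4]
Peg 2: [3, 1]

Derivation:
After move 1 (2->1):
Peg 0: [5, 2]
Peg 1: [6, 4, 1]
Peg 2: [3]

After move 2 (1->2):
Peg 0: [5, 2]
Peg 1: [6, 4]
Peg 2: [3, 1]

After move 3 (2->1):
Peg 0: [5, 2]
Peg 1: [6, 4, 1]
Peg 2: [3]

After move 4 (1->0):
Peg 0: [5, 2, 1]
Peg 1: [6, 4]
Peg 2: [3]

After move 5 (2->1):
Peg 0: [5, 2, 1]
Peg 1: [6, 4, 3]
Peg 2: []

After move 6 (1->2):
Peg 0: [5, 2, 1]
Peg 1: [6, 4]
Peg 2: [3]

After move 7 (0->2):
Peg 0: [5, 2]
Peg 1: [6, 4]
Peg 2: [3, 1]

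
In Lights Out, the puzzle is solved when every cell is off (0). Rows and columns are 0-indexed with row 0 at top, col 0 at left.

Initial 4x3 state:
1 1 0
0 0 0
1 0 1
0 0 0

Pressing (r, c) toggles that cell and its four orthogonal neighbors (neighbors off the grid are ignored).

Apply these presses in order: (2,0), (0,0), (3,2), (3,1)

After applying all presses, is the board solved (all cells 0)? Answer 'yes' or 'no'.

Answer: yes

Derivation:
After press 1 at (2,0):
1 1 0
1 0 0
0 1 1
1 0 0

After press 2 at (0,0):
0 0 0
0 0 0
0 1 1
1 0 0

After press 3 at (3,2):
0 0 0
0 0 0
0 1 0
1 1 1

After press 4 at (3,1):
0 0 0
0 0 0
0 0 0
0 0 0

Lights still on: 0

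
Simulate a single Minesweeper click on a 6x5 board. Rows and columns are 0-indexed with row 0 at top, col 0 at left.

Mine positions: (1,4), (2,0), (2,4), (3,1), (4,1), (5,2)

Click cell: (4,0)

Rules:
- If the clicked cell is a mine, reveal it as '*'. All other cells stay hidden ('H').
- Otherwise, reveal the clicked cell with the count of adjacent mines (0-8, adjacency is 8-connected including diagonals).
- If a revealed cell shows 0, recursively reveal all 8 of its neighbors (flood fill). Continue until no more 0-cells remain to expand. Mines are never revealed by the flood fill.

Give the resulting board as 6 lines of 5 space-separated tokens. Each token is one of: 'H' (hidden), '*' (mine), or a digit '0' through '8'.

H H H H H
H H H H H
H H H H H
H H H H H
2 H H H H
H H H H H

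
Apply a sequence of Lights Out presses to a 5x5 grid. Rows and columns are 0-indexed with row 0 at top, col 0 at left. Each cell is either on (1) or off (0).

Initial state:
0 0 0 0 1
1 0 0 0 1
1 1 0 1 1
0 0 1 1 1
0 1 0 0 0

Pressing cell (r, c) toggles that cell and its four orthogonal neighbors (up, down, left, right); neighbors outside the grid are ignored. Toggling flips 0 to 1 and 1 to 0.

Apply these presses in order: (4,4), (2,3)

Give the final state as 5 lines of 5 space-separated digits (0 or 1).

Answer: 0 0 0 0 1
1 0 0 1 1
1 1 1 0 0
0 0 1 0 0
0 1 0 1 1

Derivation:
After press 1 at (4,4):
0 0 0 0 1
1 0 0 0 1
1 1 0 1 1
0 0 1 1 0
0 1 0 1 1

After press 2 at (2,3):
0 0 0 0 1
1 0 0 1 1
1 1 1 0 0
0 0 1 0 0
0 1 0 1 1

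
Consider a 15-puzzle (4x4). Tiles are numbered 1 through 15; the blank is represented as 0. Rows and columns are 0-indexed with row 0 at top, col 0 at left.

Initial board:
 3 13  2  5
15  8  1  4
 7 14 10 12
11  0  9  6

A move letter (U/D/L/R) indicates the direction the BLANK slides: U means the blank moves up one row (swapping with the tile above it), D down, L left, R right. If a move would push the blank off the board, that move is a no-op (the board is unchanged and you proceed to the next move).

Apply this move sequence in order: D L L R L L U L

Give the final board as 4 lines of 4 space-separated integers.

Answer:  3 13  2  5
15  8  1  4
 0 14 10 12
 7 11  9  6

Derivation:
After move 1 (D):
 3 13  2  5
15  8  1  4
 7 14 10 12
11  0  9  6

After move 2 (L):
 3 13  2  5
15  8  1  4
 7 14 10 12
 0 11  9  6

After move 3 (L):
 3 13  2  5
15  8  1  4
 7 14 10 12
 0 11  9  6

After move 4 (R):
 3 13  2  5
15  8  1  4
 7 14 10 12
11  0  9  6

After move 5 (L):
 3 13  2  5
15  8  1  4
 7 14 10 12
 0 11  9  6

After move 6 (L):
 3 13  2  5
15  8  1  4
 7 14 10 12
 0 11  9  6

After move 7 (U):
 3 13  2  5
15  8  1  4
 0 14 10 12
 7 11  9  6

After move 8 (L):
 3 13  2  5
15  8  1  4
 0 14 10 12
 7 11  9  6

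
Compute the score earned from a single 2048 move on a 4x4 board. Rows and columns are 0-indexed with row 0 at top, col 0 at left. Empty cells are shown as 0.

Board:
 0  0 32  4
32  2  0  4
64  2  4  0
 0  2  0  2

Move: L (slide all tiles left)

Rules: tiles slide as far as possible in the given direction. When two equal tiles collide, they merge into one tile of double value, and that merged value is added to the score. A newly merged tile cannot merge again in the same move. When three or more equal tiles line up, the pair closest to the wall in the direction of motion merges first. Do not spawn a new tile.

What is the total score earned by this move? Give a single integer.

Answer: 4

Derivation:
Slide left:
row 0: [0, 0, 32, 4] -> [32, 4, 0, 0]  score +0 (running 0)
row 1: [32, 2, 0, 4] -> [32, 2, 4, 0]  score +0 (running 0)
row 2: [64, 2, 4, 0] -> [64, 2, 4, 0]  score +0 (running 0)
row 3: [0, 2, 0, 2] -> [4, 0, 0, 0]  score +4 (running 4)
Board after move:
32  4  0  0
32  2  4  0
64  2  4  0
 4  0  0  0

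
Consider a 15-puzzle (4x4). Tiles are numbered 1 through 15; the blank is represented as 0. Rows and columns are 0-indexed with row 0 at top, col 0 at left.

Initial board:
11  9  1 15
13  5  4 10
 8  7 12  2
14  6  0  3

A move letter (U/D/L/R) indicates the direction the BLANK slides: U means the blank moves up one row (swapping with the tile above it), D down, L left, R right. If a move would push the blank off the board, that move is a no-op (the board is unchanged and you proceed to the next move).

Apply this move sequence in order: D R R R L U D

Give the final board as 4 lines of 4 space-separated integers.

Answer: 11  9  1 15
13  5  4 10
 8  7 12  2
14  6  0  3

Derivation:
After move 1 (D):
11  9  1 15
13  5  4 10
 8  7 12  2
14  6  0  3

After move 2 (R):
11  9  1 15
13  5  4 10
 8  7 12  2
14  6  3  0

After move 3 (R):
11  9  1 15
13  5  4 10
 8  7 12  2
14  6  3  0

After move 4 (R):
11  9  1 15
13  5  4 10
 8  7 12  2
14  6  3  0

After move 5 (L):
11  9  1 15
13  5  4 10
 8  7 12  2
14  6  0  3

After move 6 (U):
11  9  1 15
13  5  4 10
 8  7  0  2
14  6 12  3

After move 7 (D):
11  9  1 15
13  5  4 10
 8  7 12  2
14  6  0  3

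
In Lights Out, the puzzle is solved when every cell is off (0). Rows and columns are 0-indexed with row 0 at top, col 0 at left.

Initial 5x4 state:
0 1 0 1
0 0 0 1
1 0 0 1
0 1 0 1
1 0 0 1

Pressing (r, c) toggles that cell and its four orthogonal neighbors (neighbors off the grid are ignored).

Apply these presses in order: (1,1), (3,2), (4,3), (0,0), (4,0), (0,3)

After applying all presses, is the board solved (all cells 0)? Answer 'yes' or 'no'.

After press 1 at (1,1):
0 0 0 1
1 1 1 1
1 1 0 1
0 1 0 1
1 0 0 1

After press 2 at (3,2):
0 0 0 1
1 1 1 1
1 1 1 1
0 0 1 0
1 0 1 1

After press 3 at (4,3):
0 0 0 1
1 1 1 1
1 1 1 1
0 0 1 1
1 0 0 0

After press 4 at (0,0):
1 1 0 1
0 1 1 1
1 1 1 1
0 0 1 1
1 0 0 0

After press 5 at (4,0):
1 1 0 1
0 1 1 1
1 1 1 1
1 0 1 1
0 1 0 0

After press 6 at (0,3):
1 1 1 0
0 1 1 0
1 1 1 1
1 0 1 1
0 1 0 0

Lights still on: 13

Answer: no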